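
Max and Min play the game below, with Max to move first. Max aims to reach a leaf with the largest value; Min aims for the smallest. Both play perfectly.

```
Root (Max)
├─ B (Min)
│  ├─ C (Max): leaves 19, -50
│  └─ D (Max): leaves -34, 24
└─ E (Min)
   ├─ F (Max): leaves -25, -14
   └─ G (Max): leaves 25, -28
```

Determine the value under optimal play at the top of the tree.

19

C (Max): max(19, -50) = 19
D (Max): max(-34, 24) = 24
B (Min): min(19, 24) = 19
F (Max): max(-25, -14) = -14
G (Max): max(25, -28) = 25
E (Min): min(-14, 25) = -14
Root (Max): max(19, -14) = 19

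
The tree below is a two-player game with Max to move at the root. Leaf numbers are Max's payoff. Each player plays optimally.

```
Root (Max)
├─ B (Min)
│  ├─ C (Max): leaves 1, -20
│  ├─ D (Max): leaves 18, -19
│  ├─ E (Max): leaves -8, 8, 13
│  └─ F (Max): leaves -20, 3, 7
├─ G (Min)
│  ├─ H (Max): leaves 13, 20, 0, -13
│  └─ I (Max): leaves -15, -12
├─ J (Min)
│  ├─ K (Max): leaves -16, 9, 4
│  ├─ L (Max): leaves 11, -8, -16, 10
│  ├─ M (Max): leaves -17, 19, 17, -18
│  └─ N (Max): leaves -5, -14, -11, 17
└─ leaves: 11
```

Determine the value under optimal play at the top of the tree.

C (Max): max(1, -20) = 1
D (Max): max(18, -19) = 18
E (Max): max(-8, 8, 13) = 13
F (Max): max(-20, 3, 7) = 7
B (Min): min(1, 18, 13, 7) = 1
H (Max): max(13, 20, 0, -13) = 20
I (Max): max(-15, -12) = -12
G (Min): min(20, -12) = -12
K (Max): max(-16, 9, 4) = 9
L (Max): max(11, -8, -16, 10) = 11
M (Max): max(-17, 19, 17, -18) = 19
N (Max): max(-5, -14, -11, 17) = 17
J (Min): min(9, 11, 19, 17) = 9
Root (Max): max(1, -12, 9, 11) = 11

11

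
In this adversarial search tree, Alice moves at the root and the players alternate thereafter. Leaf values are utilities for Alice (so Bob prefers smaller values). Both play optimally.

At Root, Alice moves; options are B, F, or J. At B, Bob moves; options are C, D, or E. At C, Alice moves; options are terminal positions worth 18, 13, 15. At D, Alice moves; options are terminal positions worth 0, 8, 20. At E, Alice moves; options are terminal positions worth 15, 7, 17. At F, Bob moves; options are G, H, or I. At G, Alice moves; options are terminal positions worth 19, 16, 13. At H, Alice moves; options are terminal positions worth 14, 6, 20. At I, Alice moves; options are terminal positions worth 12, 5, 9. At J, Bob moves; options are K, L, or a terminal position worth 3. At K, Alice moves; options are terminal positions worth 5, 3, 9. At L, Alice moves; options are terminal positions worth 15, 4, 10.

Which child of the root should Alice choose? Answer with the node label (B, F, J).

C (Alice): max(18, 13, 15) = 18
D (Alice): max(0, 8, 20) = 20
E (Alice): max(15, 7, 17) = 17
B (Bob): min(18, 20, 17) = 17
G (Alice): max(19, 16, 13) = 19
H (Alice): max(14, 6, 20) = 20
I (Alice): max(12, 5, 9) = 12
F (Bob): min(19, 20, 12) = 12
K (Alice): max(5, 3, 9) = 9
L (Alice): max(15, 4, 10) = 15
J (Bob): min(9, 15, 3) = 3
Root (Alice): max(17, 12, 3) = 17
Alice picks the child with the highest value: B (value 17).

B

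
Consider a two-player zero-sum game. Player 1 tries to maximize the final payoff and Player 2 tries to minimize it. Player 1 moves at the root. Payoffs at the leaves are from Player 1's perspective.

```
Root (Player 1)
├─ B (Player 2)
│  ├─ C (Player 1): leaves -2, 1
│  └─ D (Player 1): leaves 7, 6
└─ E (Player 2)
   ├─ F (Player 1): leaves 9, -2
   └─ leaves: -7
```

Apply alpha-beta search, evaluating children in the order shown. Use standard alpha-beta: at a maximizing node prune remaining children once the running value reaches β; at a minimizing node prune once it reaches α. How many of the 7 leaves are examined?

C [α=-∞,β=+∞]: v=1
D [α=-∞,β=1]: v=7 after child 1 ≥ β → β-cutoff, skip 1
B [α=-∞,β=+∞]: v=1
F [α=1,β=+∞]: v=9
E [α=1,β=+∞]: v=-7
Root [α=-∞,β=+∞]: v=1
Leaves evaluated: 6 of 7.

6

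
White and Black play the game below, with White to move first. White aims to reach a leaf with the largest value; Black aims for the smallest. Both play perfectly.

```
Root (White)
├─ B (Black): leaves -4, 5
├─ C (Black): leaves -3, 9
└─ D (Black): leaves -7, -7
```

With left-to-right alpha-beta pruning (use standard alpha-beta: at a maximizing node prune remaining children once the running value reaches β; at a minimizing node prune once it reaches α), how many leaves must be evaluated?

B [α=-∞,β=+∞]: v=-4
C [α=-4,β=+∞]: v=-3
D [α=-3,β=+∞]: v=-7 after child 1 ≤ α → α-cutoff, skip 1
Root [α=-∞,β=+∞]: v=-3
Leaves evaluated: 5 of 6.

5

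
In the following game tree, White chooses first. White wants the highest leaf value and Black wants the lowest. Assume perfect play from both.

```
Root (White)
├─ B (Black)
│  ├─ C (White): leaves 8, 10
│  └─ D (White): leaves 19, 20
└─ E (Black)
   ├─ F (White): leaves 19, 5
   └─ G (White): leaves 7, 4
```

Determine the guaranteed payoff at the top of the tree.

C (White): max(8, 10) = 10
D (White): max(19, 20) = 20
B (Black): min(10, 20) = 10
F (White): max(19, 5) = 19
G (White): max(7, 4) = 7
E (Black): min(19, 7) = 7
Root (White): max(10, 7) = 10

10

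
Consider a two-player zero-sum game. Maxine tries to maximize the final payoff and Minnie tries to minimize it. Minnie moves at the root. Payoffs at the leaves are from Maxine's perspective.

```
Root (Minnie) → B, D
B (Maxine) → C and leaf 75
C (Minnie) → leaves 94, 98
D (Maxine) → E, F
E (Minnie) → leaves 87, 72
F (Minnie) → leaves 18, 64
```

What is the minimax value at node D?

72

E: min(87, 72) = 72
F: min(18, 64) = 18
D: max(72, 18) = 72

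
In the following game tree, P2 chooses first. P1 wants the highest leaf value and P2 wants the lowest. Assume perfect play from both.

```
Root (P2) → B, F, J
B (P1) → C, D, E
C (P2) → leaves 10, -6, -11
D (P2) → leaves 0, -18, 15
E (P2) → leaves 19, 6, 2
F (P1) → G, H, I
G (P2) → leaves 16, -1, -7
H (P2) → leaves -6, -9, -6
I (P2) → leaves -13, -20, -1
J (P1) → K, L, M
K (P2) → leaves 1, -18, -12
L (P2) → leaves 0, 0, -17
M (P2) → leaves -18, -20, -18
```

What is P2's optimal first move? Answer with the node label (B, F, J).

J

C (P2): min(10, -6, -11) = -11
D (P2): min(0, -18, 15) = -18
E (P2): min(19, 6, 2) = 2
B (P1): max(-11, -18, 2) = 2
G (P2): min(16, -1, -7) = -7
H (P2): min(-6, -9, -6) = -9
I (P2): min(-13, -20, -1) = -20
F (P1): max(-7, -9, -20) = -7
K (P2): min(1, -18, -12) = -18
L (P2): min(0, 0, -17) = -17
M (P2): min(-18, -20, -18) = -20
J (P1): max(-18, -17, -20) = -17
Root (P2): min(2, -7, -17) = -17
P2 picks the child with the lowest value: J (value -17).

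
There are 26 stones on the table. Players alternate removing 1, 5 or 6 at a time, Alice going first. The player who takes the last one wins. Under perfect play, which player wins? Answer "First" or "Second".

i:   0  1  2  3  4  5  6  7  8  9 10 11 12 13 14 15 16 17 18 19 20 21 22 23 24 25 26
     L  W  L  W  L  W  W  W  W  W  W  L  W  L  W  L  W  W  W  W  W  W  L  W  L  W  L
Position 26 is L, so the second player wins.

Second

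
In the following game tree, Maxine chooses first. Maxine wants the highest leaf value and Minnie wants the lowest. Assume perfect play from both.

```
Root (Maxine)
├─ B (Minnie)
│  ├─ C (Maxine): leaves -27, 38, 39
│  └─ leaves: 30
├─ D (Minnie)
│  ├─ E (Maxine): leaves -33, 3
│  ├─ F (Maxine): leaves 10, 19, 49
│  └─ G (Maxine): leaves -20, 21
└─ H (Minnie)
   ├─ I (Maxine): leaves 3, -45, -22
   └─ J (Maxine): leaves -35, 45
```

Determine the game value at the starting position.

C (Maxine): max(-27, 38, 39) = 39
B (Minnie): min(39, 30) = 30
E (Maxine): max(-33, 3) = 3
F (Maxine): max(10, 19, 49) = 49
G (Maxine): max(-20, 21) = 21
D (Minnie): min(3, 49, 21) = 3
I (Maxine): max(3, -45, -22) = 3
J (Maxine): max(-35, 45) = 45
H (Minnie): min(3, 45) = 3
Root (Maxine): max(30, 3, 3) = 30

30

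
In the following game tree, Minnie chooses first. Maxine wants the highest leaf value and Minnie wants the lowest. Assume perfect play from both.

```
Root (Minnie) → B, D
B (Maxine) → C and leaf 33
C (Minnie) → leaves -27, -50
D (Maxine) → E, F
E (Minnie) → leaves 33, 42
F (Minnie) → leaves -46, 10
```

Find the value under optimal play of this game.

33

C (Minnie): min(-27, -50) = -50
B (Maxine): max(-50, 33) = 33
E (Minnie): min(33, 42) = 33
F (Minnie): min(-46, 10) = -46
D (Maxine): max(33, -46) = 33
Root (Minnie): min(33, 33) = 33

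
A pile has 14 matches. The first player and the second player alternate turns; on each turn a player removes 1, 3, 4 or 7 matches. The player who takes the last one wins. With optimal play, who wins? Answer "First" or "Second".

Mark each pile size as W (mover wins) or L (mover loses):
i:   0  1  2  3  4  5  6  7  8  9 10 11 12 13 14
     L  W  L  W  W  W  W  W  L  W  L  W  W  W  W
Position 14 is W, so the first player wins.

First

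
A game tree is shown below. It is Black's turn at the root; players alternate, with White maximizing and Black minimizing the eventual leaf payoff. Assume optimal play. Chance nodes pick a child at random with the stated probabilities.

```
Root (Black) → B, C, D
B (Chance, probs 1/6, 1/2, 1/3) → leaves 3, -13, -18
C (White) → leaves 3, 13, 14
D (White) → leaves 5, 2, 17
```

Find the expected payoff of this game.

B (Chance): 1/6·3 + 1/2·-13 + 1/3·-18 = -12
C (White): max(3, 13, 14) = 14
D (White): max(5, 2, 17) = 17
Root (Black): min(-12, 14, 17) = -12

-12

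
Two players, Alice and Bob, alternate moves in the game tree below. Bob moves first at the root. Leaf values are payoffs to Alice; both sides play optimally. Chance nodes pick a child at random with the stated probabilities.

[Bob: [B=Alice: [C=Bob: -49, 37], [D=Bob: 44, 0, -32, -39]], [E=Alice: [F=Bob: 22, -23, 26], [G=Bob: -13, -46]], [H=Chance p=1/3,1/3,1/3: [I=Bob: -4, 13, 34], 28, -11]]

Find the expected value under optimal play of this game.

-39

C (Bob): min(-49, 37) = -49
D (Bob): min(44, 0, -32, -39) = -39
B (Alice): max(-49, -39) = -39
F (Bob): min(22, -23, 26) = -23
G (Bob): min(-13, -46) = -46
E (Alice): max(-23, -46) = -23
I (Bob): min(-4, 13, 34) = -4
H (Chance): 1/3·-4 + 1/3·28 + 1/3·-11 = 4.33
Root (Bob): min(-39, -23, 4.33) = -39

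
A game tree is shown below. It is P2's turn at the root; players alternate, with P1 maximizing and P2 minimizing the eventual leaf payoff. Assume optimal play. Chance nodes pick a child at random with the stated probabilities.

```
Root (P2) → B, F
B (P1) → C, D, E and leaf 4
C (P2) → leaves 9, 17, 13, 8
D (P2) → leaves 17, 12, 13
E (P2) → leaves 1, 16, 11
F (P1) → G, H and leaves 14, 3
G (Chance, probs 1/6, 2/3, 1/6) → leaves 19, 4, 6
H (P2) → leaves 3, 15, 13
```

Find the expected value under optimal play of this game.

12

C (P2): min(9, 17, 13, 8) = 8
D (P2): min(17, 12, 13) = 12
E (P2): min(1, 16, 11) = 1
B (P1): max(8, 12, 1, 4) = 12
G (Chance): 1/6·19 + 2/3·4 + 1/6·6 = 6.83
H (P2): min(3, 15, 13) = 3
F (P1): max(6.83, 3, 14, 3) = 14
Root (P2): min(12, 14) = 12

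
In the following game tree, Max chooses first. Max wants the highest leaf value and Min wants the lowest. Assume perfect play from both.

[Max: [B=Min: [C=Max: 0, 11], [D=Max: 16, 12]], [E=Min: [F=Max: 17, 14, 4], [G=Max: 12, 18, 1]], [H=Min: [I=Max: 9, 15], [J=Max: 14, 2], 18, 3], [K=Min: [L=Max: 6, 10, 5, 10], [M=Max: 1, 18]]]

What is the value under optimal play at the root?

17

C (Max): max(0, 11) = 11
D (Max): max(16, 12) = 16
B (Min): min(11, 16) = 11
F (Max): max(17, 14, 4) = 17
G (Max): max(12, 18, 1) = 18
E (Min): min(17, 18) = 17
I (Max): max(9, 15) = 15
J (Max): max(14, 2) = 14
H (Min): min(15, 14, 18, 3) = 3
L (Max): max(6, 10, 5, 10) = 10
M (Max): max(1, 18) = 18
K (Min): min(10, 18) = 10
Root (Max): max(11, 17, 3, 10) = 17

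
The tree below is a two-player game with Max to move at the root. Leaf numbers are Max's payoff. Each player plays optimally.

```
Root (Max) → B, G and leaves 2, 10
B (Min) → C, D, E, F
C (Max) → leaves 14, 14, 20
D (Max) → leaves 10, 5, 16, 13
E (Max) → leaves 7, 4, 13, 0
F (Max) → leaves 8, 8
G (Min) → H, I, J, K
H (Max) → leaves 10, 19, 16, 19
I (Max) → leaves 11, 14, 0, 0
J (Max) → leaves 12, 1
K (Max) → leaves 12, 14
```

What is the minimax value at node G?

H: max(10, 19, 16, 19) = 19
I: max(11, 14, 0, 0) = 14
J: max(12, 1) = 12
K: max(12, 14) = 14
G: min(19, 14, 12, 14) = 12

12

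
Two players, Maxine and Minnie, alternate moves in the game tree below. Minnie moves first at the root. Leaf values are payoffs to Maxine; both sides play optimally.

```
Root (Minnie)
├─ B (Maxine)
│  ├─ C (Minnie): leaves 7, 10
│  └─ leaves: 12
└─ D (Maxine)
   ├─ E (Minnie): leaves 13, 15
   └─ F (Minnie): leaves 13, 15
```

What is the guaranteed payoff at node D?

E: min(13, 15) = 13
F: min(13, 15) = 13
D: max(13, 13) = 13

13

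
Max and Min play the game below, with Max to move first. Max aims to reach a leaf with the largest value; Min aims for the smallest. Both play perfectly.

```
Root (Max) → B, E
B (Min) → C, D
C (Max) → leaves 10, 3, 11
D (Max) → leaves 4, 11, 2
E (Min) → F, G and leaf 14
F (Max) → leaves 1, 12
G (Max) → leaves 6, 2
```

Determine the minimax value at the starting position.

C (Max): max(10, 3, 11) = 11
D (Max): max(4, 11, 2) = 11
B (Min): min(11, 11) = 11
F (Max): max(1, 12) = 12
G (Max): max(6, 2) = 6
E (Min): min(12, 6, 14) = 6
Root (Max): max(11, 6) = 11

11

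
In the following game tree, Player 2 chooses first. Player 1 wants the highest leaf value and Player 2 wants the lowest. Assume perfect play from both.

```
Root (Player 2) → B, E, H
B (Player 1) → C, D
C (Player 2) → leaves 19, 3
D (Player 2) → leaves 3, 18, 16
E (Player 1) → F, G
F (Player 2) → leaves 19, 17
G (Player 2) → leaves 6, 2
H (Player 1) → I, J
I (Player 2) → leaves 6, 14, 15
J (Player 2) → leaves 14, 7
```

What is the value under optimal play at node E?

F: min(19, 17) = 17
G: min(6, 2) = 2
E: max(17, 2) = 17

17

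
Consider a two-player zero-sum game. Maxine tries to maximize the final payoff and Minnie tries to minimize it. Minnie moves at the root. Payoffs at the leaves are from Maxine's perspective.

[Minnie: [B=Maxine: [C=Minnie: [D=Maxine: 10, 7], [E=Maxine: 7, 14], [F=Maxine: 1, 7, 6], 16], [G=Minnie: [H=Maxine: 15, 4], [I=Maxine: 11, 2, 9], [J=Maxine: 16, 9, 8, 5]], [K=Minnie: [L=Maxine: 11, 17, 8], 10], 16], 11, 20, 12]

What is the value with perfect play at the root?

D (Maxine): max(10, 7) = 10
E (Maxine): max(7, 14) = 14
F (Maxine): max(1, 7, 6) = 7
C (Minnie): min(10, 14, 7, 16) = 7
H (Maxine): max(15, 4) = 15
I (Maxine): max(11, 2, 9) = 11
J (Maxine): max(16, 9, 8, 5) = 16
G (Minnie): min(15, 11, 16) = 11
L (Maxine): max(11, 17, 8) = 17
K (Minnie): min(17, 10) = 10
B (Maxine): max(7, 11, 10, 16) = 16
Root (Minnie): min(16, 11, 20, 12) = 11

11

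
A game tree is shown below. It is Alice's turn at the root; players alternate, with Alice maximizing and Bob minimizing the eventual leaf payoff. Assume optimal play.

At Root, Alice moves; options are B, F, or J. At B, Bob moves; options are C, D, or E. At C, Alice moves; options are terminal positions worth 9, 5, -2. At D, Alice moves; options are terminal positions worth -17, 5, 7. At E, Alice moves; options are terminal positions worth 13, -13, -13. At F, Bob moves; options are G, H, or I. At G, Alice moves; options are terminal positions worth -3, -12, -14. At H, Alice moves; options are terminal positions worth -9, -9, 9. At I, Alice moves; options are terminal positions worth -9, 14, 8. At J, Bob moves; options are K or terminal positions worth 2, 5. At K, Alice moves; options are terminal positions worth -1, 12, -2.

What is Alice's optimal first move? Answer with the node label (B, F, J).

B

C (Alice): max(9, 5, -2) = 9
D (Alice): max(-17, 5, 7) = 7
E (Alice): max(13, -13, -13) = 13
B (Bob): min(9, 7, 13) = 7
G (Alice): max(-3, -12, -14) = -3
H (Alice): max(-9, -9, 9) = 9
I (Alice): max(-9, 14, 8) = 14
F (Bob): min(-3, 9, 14) = -3
K (Alice): max(-1, 12, -2) = 12
J (Bob): min(12, 2, 5) = 2
Root (Alice): max(7, -3, 2) = 7
Alice picks the child with the highest value: B (value 7).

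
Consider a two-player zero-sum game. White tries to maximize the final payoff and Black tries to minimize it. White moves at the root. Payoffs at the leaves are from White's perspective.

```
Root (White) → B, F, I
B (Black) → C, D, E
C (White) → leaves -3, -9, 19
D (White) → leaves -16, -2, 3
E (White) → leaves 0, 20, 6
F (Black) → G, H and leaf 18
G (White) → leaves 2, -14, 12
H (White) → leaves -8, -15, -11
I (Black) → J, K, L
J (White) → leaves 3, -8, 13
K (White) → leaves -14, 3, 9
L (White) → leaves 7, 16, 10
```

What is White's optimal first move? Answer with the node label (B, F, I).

C (White): max(-3, -9, 19) = 19
D (White): max(-16, -2, 3) = 3
E (White): max(0, 20, 6) = 20
B (Black): min(19, 3, 20) = 3
G (White): max(2, -14, 12) = 12
H (White): max(-8, -15, -11) = -8
F (Black): min(12, -8, 18) = -8
J (White): max(3, -8, 13) = 13
K (White): max(-14, 3, 9) = 9
L (White): max(7, 16, 10) = 16
I (Black): min(13, 9, 16) = 9
Root (White): max(3, -8, 9) = 9
White picks the child with the highest value: I (value 9).

I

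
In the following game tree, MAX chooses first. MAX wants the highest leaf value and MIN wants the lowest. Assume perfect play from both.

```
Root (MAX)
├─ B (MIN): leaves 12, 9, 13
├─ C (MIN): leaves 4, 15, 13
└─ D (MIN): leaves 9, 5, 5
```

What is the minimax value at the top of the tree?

9

B (MIN): min(12, 9, 13) = 9
C (MIN): min(4, 15, 13) = 4
D (MIN): min(9, 5, 5) = 5
Root (MAX): max(9, 4, 5) = 9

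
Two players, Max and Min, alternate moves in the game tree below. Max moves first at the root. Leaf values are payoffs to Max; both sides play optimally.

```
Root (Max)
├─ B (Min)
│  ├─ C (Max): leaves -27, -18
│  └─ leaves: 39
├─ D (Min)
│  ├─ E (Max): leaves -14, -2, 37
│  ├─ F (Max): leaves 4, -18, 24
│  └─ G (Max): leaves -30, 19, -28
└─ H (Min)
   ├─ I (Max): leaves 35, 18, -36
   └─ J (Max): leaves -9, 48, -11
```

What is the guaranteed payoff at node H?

35

I: max(35, 18, -36) = 35
J: max(-9, 48, -11) = 48
H: min(35, 48) = 35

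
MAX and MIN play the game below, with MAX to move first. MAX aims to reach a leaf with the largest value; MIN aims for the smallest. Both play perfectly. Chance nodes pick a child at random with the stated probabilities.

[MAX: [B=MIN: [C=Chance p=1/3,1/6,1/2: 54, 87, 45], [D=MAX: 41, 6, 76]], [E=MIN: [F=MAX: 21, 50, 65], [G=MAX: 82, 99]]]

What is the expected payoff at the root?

65

C (Chance): 1/3·54 + 1/6·87 + 1/2·45 = 55
D (MAX): max(41, 6, 76) = 76
B (MIN): min(55, 76) = 55
F (MAX): max(21, 50, 65) = 65
G (MAX): max(82, 99) = 99
E (MIN): min(65, 99) = 65
Root (MAX): max(55, 65) = 65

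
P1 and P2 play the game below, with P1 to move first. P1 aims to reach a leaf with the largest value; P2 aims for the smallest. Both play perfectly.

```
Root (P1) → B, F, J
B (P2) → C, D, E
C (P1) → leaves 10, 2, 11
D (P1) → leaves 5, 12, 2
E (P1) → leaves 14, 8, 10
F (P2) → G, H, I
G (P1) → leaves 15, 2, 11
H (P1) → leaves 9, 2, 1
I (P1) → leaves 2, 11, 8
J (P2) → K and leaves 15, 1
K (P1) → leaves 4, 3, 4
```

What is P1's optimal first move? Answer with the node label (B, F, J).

C (P1): max(10, 2, 11) = 11
D (P1): max(5, 12, 2) = 12
E (P1): max(14, 8, 10) = 14
B (P2): min(11, 12, 14) = 11
G (P1): max(15, 2, 11) = 15
H (P1): max(9, 2, 1) = 9
I (P1): max(2, 11, 8) = 11
F (P2): min(15, 9, 11) = 9
K (P1): max(4, 3, 4) = 4
J (P2): min(4, 15, 1) = 1
Root (P1): max(11, 9, 1) = 11
P1 picks the child with the highest value: B (value 11).

B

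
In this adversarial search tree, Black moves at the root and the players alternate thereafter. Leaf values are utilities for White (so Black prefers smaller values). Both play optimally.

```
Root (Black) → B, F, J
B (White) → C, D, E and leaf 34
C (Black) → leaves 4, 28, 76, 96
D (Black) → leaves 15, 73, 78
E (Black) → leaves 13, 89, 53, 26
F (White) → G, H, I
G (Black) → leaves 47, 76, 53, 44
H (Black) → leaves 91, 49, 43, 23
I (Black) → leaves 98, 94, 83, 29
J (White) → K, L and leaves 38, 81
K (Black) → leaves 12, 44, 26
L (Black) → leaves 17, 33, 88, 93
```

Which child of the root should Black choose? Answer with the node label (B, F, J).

C (Black): min(4, 28, 76, 96) = 4
D (Black): min(15, 73, 78) = 15
E (Black): min(13, 89, 53, 26) = 13
B (White): max(4, 15, 13, 34) = 34
G (Black): min(47, 76, 53, 44) = 44
H (Black): min(91, 49, 43, 23) = 23
I (Black): min(98, 94, 83, 29) = 29
F (White): max(44, 23, 29) = 44
K (Black): min(12, 44, 26) = 12
L (Black): min(17, 33, 88, 93) = 17
J (White): max(12, 17, 38, 81) = 81
Root (Black): min(34, 44, 81) = 34
Black picks the child with the lowest value: B (value 34).

B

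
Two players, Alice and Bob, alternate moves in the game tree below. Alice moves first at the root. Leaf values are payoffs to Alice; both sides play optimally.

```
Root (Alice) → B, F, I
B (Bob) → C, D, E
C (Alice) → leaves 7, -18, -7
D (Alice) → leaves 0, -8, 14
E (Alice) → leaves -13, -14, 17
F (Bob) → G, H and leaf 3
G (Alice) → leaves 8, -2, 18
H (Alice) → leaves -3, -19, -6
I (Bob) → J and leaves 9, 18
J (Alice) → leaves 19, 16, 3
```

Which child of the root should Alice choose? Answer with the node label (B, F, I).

C (Alice): max(7, -18, -7) = 7
D (Alice): max(0, -8, 14) = 14
E (Alice): max(-13, -14, 17) = 17
B (Bob): min(7, 14, 17) = 7
G (Alice): max(8, -2, 18) = 18
H (Alice): max(-3, -19, -6) = -3
F (Bob): min(18, -3, 3) = -3
J (Alice): max(19, 16, 3) = 19
I (Bob): min(19, 9, 18) = 9
Root (Alice): max(7, -3, 9) = 9
Alice picks the child with the highest value: I (value 9).

I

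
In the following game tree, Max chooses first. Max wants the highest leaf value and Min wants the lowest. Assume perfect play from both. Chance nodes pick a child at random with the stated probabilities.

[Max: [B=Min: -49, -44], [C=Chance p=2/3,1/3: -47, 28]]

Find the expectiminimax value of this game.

-22

B (Min): min(-49, -44) = -49
C (Chance): 2/3·-47 + 1/3·28 = -22
Root (Max): max(-49, -22) = -22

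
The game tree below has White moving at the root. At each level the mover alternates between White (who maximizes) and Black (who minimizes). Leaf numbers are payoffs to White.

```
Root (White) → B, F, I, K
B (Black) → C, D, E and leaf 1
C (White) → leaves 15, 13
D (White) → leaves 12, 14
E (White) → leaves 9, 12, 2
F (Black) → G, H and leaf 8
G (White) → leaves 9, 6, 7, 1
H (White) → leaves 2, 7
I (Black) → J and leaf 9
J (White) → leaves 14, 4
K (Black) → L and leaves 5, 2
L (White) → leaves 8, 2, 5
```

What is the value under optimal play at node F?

7

G: max(9, 6, 7, 1) = 9
H: max(2, 7) = 7
F: min(9, 7, 8) = 7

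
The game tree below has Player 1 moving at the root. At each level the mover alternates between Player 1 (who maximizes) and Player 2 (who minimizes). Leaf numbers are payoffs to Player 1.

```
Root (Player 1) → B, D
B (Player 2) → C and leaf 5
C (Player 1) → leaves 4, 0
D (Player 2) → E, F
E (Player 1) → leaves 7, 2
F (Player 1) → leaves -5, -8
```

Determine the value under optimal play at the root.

4

C (Player 1): max(4, 0) = 4
B (Player 2): min(4, 5) = 4
E (Player 1): max(7, 2) = 7
F (Player 1): max(-5, -8) = -5
D (Player 2): min(7, -5) = -5
Root (Player 1): max(4, -5) = 4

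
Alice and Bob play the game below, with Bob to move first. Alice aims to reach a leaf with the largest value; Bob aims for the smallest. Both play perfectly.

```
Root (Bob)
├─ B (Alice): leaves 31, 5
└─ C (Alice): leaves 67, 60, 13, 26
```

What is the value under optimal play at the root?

B (Alice): max(31, 5) = 31
C (Alice): max(67, 60, 13, 26) = 67
Root (Bob): min(31, 67) = 31

31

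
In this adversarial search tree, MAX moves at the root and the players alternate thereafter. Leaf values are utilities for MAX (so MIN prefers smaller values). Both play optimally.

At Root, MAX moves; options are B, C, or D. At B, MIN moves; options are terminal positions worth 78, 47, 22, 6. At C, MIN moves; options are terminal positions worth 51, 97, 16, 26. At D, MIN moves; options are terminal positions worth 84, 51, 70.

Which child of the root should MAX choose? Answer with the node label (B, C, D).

D

B (MIN): min(78, 47, 22, 6) = 6
C (MIN): min(51, 97, 16, 26) = 16
D (MIN): min(84, 51, 70) = 51
Root (MAX): max(6, 16, 51) = 51
MAX picks the child with the highest value: D (value 51).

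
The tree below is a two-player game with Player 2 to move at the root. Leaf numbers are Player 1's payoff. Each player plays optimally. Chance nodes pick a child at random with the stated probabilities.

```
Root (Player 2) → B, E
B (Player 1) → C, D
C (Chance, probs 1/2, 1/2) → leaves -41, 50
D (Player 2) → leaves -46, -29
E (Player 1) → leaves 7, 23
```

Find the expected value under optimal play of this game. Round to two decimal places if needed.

4.5

C (Chance): 1/2·-41 + 1/2·50 = 4.5
D (Player 2): min(-46, -29) = -46
B (Player 1): max(4.5, -46) = 4.5
E (Player 1): max(7, 23) = 23
Root (Player 2): min(4.5, 23) = 4.5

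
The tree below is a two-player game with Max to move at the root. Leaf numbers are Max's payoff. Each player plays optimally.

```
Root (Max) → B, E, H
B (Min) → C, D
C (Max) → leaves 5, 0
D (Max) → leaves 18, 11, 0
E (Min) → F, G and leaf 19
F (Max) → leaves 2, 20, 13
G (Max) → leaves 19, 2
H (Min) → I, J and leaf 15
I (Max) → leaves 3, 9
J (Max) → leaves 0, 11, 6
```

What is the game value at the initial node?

C (Max): max(5, 0) = 5
D (Max): max(18, 11, 0) = 18
B (Min): min(5, 18) = 5
F (Max): max(2, 20, 13) = 20
G (Max): max(19, 2) = 19
E (Min): min(20, 19, 19) = 19
I (Max): max(3, 9) = 9
J (Max): max(0, 11, 6) = 11
H (Min): min(9, 11, 15) = 9
Root (Max): max(5, 19, 9) = 19

19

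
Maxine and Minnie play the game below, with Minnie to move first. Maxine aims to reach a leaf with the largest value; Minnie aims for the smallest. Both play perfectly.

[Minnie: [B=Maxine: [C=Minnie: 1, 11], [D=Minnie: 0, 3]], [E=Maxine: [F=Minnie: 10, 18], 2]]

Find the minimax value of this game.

1

C (Minnie): min(1, 11) = 1
D (Minnie): min(0, 3) = 0
B (Maxine): max(1, 0) = 1
F (Minnie): min(10, 18) = 10
E (Maxine): max(10, 2) = 10
Root (Minnie): min(1, 10) = 1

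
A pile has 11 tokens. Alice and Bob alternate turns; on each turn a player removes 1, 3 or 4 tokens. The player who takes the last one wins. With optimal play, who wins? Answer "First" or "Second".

Positions where the player to move wins (W) vs loses (L):
i:   0  1  2  3  4  5  6  7  8  9 10 11
     L  W  L  W  W  W  W  L  W  L  W  W
Position 11 is W, so the first player wins.

First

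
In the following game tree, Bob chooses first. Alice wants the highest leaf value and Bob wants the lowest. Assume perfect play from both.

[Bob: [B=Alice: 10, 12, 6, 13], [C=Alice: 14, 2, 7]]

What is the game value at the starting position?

B (Alice): max(10, 12, 6, 13) = 13
C (Alice): max(14, 2, 7) = 14
Root (Bob): min(13, 14) = 13

13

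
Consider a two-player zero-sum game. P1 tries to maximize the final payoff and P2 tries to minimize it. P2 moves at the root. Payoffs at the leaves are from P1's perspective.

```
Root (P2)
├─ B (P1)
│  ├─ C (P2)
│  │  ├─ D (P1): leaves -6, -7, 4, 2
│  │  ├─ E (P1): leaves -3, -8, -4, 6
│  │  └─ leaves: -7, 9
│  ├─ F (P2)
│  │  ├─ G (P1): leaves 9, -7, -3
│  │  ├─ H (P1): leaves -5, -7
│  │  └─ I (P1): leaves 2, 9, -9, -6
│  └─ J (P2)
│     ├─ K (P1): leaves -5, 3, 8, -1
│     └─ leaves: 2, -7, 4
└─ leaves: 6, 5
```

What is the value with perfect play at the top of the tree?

-5

D (P1): max(-6, -7, 4, 2) = 4
E (P1): max(-3, -8, -4, 6) = 6
C (P2): min(4, 6, -7, 9) = -7
G (P1): max(9, -7, -3) = 9
H (P1): max(-5, -7) = -5
I (P1): max(2, 9, -9, -6) = 9
F (P2): min(9, -5, 9) = -5
K (P1): max(-5, 3, 8, -1) = 8
J (P2): min(8, 2, -7, 4) = -7
B (P1): max(-7, -5, -7) = -5
Root (P2): min(-5, 6, 5) = -5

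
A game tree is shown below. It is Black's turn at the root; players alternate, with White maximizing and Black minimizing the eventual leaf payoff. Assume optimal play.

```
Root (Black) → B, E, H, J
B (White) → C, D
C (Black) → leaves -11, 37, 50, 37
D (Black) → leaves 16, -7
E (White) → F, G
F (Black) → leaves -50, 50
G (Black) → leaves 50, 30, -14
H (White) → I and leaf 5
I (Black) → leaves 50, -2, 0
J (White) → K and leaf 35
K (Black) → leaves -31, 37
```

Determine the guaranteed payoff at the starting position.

C (Black): min(-11, 37, 50, 37) = -11
D (Black): min(16, -7) = -7
B (White): max(-11, -7) = -7
F (Black): min(-50, 50) = -50
G (Black): min(50, 30, -14) = -14
E (White): max(-50, -14) = -14
I (Black): min(50, -2, 0) = -2
H (White): max(-2, 5) = 5
K (Black): min(-31, 37) = -31
J (White): max(-31, 35) = 35
Root (Black): min(-7, -14, 5, 35) = -14

-14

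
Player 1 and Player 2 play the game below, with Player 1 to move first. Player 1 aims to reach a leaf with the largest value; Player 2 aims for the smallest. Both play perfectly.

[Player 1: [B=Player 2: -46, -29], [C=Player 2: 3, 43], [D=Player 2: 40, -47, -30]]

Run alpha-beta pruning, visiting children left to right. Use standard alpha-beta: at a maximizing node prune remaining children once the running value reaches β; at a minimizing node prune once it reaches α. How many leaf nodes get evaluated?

6

B [α=-∞,β=+∞]: v=-46
C [α=-46,β=+∞]: v=3
D [α=3,β=+∞]: v=-47 after child 2 ≤ α → α-cutoff, skip 1
Root [α=-∞,β=+∞]: v=3
Leaves evaluated: 6 of 7.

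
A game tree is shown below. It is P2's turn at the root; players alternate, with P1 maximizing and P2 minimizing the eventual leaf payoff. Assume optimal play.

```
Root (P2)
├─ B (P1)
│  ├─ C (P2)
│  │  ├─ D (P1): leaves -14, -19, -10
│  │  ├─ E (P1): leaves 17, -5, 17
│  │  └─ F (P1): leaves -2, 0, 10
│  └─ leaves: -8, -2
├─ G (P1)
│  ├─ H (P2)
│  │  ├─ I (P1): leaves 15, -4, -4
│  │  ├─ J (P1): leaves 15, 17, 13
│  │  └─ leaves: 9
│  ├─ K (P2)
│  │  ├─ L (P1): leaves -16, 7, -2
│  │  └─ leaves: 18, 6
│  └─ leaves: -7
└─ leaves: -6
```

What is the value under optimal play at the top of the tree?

D (P1): max(-14, -19, -10) = -10
E (P1): max(17, -5, 17) = 17
F (P1): max(-2, 0, 10) = 10
C (P2): min(-10, 17, 10) = -10
B (P1): max(-10, -8, -2) = -2
I (P1): max(15, -4, -4) = 15
J (P1): max(15, 17, 13) = 17
H (P2): min(15, 17, 9) = 9
L (P1): max(-16, 7, -2) = 7
K (P2): min(7, 18, 6) = 6
G (P1): max(9, 6, -7) = 9
Root (P2): min(-2, 9, -6) = -6

-6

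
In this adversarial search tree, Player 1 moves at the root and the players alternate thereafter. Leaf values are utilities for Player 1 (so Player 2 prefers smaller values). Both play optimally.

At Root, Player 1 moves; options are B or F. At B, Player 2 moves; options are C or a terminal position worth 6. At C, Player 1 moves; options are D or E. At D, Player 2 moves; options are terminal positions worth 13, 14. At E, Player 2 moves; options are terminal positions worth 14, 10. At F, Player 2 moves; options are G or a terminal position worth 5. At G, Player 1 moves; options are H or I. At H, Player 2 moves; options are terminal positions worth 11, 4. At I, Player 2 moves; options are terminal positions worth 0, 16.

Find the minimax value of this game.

D (Player 2): min(13, 14) = 13
E (Player 2): min(14, 10) = 10
C (Player 1): max(13, 10) = 13
B (Player 2): min(13, 6) = 6
H (Player 2): min(11, 4) = 4
I (Player 2): min(0, 16) = 0
G (Player 1): max(4, 0) = 4
F (Player 2): min(4, 5) = 4
Root (Player 1): max(6, 4) = 6

6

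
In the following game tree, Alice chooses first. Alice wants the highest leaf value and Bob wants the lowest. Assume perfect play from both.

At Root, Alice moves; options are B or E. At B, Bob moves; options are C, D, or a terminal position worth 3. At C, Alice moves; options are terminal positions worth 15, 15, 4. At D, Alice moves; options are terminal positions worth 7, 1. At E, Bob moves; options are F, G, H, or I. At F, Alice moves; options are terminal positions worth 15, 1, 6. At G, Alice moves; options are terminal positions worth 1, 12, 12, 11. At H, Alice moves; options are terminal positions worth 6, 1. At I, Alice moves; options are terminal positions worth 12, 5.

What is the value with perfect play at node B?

3

C: max(15, 15, 4) = 15
D: max(7, 1) = 7
B: min(15, 7, 3) = 3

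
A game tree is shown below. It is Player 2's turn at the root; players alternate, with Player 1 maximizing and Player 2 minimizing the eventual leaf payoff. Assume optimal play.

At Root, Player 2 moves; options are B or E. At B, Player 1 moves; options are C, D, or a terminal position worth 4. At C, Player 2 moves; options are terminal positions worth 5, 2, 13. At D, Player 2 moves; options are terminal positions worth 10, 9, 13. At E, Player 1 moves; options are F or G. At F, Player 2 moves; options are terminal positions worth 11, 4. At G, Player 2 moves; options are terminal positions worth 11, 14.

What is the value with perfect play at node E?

11

F: min(11, 4) = 4
G: min(11, 14) = 11
E: max(4, 11) = 11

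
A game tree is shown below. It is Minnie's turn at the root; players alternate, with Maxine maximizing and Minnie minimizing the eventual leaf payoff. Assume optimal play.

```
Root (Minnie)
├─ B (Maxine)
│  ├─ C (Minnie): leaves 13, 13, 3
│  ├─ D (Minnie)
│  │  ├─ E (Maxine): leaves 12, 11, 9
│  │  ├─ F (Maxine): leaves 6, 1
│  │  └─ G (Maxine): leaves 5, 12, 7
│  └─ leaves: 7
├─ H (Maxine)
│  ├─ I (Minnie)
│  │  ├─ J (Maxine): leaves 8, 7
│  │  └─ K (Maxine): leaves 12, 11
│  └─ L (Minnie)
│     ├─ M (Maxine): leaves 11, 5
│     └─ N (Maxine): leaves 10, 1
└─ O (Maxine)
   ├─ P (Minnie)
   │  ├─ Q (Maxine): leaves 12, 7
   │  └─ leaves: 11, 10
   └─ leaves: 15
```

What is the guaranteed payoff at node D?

6

E: max(12, 11, 9) = 12
F: max(6, 1) = 6
G: max(5, 12, 7) = 12
D: min(12, 6, 12) = 6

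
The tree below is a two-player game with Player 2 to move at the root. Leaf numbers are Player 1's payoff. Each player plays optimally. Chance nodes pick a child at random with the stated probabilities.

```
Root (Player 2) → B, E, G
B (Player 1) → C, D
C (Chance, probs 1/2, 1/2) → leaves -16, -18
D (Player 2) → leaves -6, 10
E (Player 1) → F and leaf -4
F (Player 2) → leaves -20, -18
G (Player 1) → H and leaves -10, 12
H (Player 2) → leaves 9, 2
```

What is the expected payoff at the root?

C (Chance): 1/2·-16 + 1/2·-18 = -17
D (Player 2): min(-6, 10) = -6
B (Player 1): max(-17, -6) = -6
F (Player 2): min(-20, -18) = -20
E (Player 1): max(-20, -4) = -4
H (Player 2): min(9, 2) = 2
G (Player 1): max(2, -10, 12) = 12
Root (Player 2): min(-6, -4, 12) = -6

-6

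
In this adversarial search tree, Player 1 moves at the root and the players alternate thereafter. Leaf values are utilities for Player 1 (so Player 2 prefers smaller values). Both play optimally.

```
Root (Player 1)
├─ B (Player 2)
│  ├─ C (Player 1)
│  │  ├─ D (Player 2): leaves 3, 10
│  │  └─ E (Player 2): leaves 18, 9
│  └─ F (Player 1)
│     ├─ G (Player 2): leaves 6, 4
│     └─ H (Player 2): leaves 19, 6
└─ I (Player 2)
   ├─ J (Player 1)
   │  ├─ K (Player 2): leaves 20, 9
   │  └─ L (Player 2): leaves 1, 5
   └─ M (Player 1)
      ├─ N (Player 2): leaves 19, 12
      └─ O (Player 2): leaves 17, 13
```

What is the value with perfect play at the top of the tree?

D (Player 2): min(3, 10) = 3
E (Player 2): min(18, 9) = 9
C (Player 1): max(3, 9) = 9
G (Player 2): min(6, 4) = 4
H (Player 2): min(19, 6) = 6
F (Player 1): max(4, 6) = 6
B (Player 2): min(9, 6) = 6
K (Player 2): min(20, 9) = 9
L (Player 2): min(1, 5) = 1
J (Player 1): max(9, 1) = 9
N (Player 2): min(19, 12) = 12
O (Player 2): min(17, 13) = 13
M (Player 1): max(12, 13) = 13
I (Player 2): min(9, 13) = 9
Root (Player 1): max(6, 9) = 9

9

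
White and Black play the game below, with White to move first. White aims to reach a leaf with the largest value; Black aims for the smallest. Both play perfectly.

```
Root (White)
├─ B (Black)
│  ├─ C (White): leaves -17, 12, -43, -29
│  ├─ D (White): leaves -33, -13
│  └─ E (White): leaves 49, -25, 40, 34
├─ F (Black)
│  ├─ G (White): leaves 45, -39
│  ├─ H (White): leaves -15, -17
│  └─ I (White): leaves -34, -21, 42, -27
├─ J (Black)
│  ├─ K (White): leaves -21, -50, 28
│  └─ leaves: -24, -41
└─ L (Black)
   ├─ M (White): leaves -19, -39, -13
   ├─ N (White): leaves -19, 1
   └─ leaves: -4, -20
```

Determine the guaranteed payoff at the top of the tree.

C (White): max(-17, 12, -43, -29) = 12
D (White): max(-33, -13) = -13
E (White): max(49, -25, 40, 34) = 49
B (Black): min(12, -13, 49) = -13
G (White): max(45, -39) = 45
H (White): max(-15, -17) = -15
I (White): max(-34, -21, 42, -27) = 42
F (Black): min(45, -15, 42) = -15
K (White): max(-21, -50, 28) = 28
J (Black): min(28, -24, -41) = -41
M (White): max(-19, -39, -13) = -13
N (White): max(-19, 1) = 1
L (Black): min(-13, 1, -4, -20) = -20
Root (White): max(-13, -15, -41, -20) = -13

-13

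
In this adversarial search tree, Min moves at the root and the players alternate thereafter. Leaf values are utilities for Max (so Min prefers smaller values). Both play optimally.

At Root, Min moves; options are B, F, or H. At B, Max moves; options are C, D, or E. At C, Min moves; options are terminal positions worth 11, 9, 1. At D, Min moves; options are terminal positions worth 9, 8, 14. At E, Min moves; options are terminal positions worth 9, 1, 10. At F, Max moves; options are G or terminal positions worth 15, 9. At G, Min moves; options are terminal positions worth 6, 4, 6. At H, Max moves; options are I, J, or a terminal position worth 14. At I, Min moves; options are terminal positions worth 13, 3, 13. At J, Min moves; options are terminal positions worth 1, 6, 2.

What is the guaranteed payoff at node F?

15

G: min(6, 4, 6) = 4
F: max(4, 15, 9) = 15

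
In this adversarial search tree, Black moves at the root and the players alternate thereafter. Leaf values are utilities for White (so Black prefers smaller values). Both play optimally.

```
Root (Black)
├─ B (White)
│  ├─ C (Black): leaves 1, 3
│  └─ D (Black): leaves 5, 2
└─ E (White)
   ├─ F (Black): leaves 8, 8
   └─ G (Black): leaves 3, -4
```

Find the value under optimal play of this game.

2

C (Black): min(1, 3) = 1
D (Black): min(5, 2) = 2
B (White): max(1, 2) = 2
F (Black): min(8, 8) = 8
G (Black): min(3, -4) = -4
E (White): max(8, -4) = 8
Root (Black): min(2, 8) = 2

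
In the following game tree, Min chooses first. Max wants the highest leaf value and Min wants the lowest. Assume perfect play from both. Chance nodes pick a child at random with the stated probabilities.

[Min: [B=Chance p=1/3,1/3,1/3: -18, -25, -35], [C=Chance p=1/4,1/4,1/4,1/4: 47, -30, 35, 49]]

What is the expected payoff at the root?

B (Chance): 1/3·-18 + 1/3·-25 + 1/3·-35 = -26
C (Chance): 1/4·47 + 1/4·-30 + 1/4·35 + 1/4·49 = 25.25
Root (Min): min(-26, 25.25) = -26

-26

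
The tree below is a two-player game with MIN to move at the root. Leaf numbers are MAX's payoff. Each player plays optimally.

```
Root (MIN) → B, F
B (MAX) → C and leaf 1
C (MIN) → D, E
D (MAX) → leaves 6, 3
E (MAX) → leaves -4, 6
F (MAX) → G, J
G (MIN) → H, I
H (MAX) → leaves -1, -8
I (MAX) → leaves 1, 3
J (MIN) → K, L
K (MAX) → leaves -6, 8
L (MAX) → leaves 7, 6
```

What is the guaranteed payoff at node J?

7

K: max(-6, 8) = 8
L: max(7, 6) = 7
J: min(8, 7) = 7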